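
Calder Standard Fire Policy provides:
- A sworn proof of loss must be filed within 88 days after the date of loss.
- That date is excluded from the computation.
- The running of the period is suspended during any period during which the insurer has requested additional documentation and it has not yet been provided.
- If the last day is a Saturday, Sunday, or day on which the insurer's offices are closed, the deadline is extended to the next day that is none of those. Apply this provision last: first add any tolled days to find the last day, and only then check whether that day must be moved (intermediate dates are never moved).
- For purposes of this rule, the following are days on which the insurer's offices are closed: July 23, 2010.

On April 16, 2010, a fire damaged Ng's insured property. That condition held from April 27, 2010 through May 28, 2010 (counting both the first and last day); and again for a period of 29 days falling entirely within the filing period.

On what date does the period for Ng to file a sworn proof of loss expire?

September 13, 2010

88 days after April 16, 2010 is July 13, 2010.
From April 27, 2010 through May 28, 2010 inclusive is 32 days; tolling adds 32 days: July 13, 2010 + 32 days = August 14, 2010.
Tolling adds 29 days: August 14, 2010 + 29 days = September 12, 2010.
September 12, 2010 is Sunday. The next qualifying day is September 13, 2010.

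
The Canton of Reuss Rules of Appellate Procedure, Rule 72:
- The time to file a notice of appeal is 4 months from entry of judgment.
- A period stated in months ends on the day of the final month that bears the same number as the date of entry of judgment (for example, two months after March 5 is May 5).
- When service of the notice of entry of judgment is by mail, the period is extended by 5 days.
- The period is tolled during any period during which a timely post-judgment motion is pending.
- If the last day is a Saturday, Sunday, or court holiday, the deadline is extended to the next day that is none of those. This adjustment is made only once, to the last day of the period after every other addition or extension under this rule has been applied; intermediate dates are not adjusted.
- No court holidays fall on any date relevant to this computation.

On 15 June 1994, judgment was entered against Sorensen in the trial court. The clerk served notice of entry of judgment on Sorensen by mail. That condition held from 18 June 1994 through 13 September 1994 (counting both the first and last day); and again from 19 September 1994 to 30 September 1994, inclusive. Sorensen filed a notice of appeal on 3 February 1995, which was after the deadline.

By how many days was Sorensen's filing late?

4 months after 15 June 1994 is October 15, 1994.
Service was by mail, adding 5 days: October 15, 1994 + 5 days = October 20, 1994.
From June 18, 1994 through September 13, 1994 inclusive is 88 days; tolling adds 88 days: October 20, 1994 + 88 days = January 16, 1995.
From September 19, 1994 through September 30, 1994 inclusive is 12 days; tolling adds 12 days: January 16, 1995 + 12 days = January 28, 1995.
January 28, 1995 is Saturday; January 29, 1995 is Sunday. The next qualifying day is January 30, 1995.
The deadline is January 30, 1995; from January 30, 1995 to February 3, 1995 is 4 days.

4 days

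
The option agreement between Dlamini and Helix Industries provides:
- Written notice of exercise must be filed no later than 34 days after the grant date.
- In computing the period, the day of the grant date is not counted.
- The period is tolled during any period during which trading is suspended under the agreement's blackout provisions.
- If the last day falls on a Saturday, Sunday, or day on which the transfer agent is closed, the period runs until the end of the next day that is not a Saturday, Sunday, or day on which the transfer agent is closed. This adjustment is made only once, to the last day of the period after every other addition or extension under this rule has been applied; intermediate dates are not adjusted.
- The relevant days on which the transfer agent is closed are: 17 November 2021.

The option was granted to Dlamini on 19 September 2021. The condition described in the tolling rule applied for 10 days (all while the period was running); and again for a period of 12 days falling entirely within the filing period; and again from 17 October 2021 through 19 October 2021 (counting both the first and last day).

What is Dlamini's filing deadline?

34 days after 19 September 2021 is October 23, 2021.
Tolling adds 10 days: October 23, 2021 + 10 days = November 2, 2021.
Tolling adds 12 days: November 2, 2021 + 12 days = November 14, 2021.
From October 17, 2021 through October 19, 2021 inclusive is 3 days; tolling adds 3 days: November 14, 2021 + 3 days = November 17, 2021.
November 17, 2021 is a listed holiday. The next qualifying day is November 18, 2021.

November 18, 2021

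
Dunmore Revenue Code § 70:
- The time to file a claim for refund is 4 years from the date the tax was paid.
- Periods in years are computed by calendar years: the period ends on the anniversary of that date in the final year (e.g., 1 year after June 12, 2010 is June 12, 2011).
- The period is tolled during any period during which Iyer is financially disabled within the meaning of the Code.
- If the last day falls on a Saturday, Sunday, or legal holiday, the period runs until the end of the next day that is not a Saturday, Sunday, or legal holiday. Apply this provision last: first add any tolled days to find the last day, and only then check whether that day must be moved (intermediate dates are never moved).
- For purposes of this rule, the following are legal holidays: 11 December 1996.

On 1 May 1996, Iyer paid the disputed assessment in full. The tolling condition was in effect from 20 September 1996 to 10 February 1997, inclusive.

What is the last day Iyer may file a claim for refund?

September 22, 2000

4 years after 1 May 1996 is May 1, 2000.
From September 20, 1996 through February 10, 1997 inclusive is 144 days; tolling adds 144 days: May 1, 2000 + 144 days = September 22, 2000.
September 22, 2000 is a Friday and not a legal holiday, so no extension applies.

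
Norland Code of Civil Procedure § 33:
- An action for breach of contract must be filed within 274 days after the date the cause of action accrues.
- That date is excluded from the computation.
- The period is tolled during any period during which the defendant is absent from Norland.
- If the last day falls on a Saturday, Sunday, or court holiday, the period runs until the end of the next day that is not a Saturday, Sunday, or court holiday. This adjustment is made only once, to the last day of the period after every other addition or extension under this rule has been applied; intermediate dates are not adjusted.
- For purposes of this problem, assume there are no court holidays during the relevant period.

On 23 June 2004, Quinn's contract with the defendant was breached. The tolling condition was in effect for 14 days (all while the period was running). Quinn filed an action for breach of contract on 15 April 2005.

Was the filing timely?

274 days after 23 June 2004 is March 24, 2005.
Tolling adds 14 days: March 24, 2005 + 14 days = April 7, 2005.
April 7, 2005 is a Thursday and not a court holiday, so no extension applies.
The deadline is April 7, 2005; the filing on April 15, 2005 is after that date.

No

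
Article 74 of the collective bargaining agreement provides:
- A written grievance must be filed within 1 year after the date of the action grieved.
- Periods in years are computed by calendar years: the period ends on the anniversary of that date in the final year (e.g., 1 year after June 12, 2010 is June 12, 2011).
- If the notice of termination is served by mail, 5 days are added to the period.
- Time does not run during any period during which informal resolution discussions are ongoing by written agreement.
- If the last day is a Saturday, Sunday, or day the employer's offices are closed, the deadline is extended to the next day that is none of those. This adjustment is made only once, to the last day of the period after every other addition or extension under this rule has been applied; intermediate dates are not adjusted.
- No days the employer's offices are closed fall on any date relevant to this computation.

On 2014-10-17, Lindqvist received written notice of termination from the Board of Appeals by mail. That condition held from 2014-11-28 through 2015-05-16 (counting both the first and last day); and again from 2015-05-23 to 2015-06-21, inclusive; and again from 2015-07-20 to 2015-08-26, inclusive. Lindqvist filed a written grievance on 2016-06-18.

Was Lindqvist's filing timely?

1 year after 2014-10-17 is October 17, 2015.
Service was by mail, adding 5 days: October 17, 2015 + 5 days = October 22, 2015.
From November 28, 2014 through May 16, 2015 inclusive is 170 days; tolling adds 170 days: October 22, 2015 + 170 days = April 9, 2016.
From May 23, 2015 through June 21, 2015 inclusive is 30 days; tolling adds 30 days: April 9, 2016 + 30 days = May 9, 2016.
From July 20, 2015 through August 26, 2015 inclusive is 38 days; tolling adds 38 days: May 9, 2016 + 38 days = June 16, 2016.
June 16, 2016 is a Thursday and not a day the employer's offices are closed, so no extension applies.
The deadline is June 16, 2016; the filing on June 18, 2016 is after that date.

No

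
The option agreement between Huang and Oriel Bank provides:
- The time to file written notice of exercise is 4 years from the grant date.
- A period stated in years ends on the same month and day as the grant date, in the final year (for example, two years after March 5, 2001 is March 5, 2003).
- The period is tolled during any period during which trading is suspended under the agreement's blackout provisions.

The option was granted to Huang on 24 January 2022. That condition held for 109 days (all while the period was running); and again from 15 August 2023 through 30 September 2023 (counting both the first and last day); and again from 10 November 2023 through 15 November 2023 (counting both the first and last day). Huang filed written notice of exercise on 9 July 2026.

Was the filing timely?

4 years after 24 January 2022 is January 24, 2026.
Tolling adds 109 days: January 24, 2026 + 109 days = May 13, 2026.
From August 15, 2023 through September 30, 2023 inclusive is 47 days; tolling adds 47 days: May 13, 2026 + 47 days = June 29, 2026.
From November 10, 2023 through November 15, 2023 inclusive is 6 days; tolling adds 6 days: June 29, 2026 + 6 days = July 5, 2026.
The deadline is July 5, 2026; the filing on July 9, 2026 is after that date.

No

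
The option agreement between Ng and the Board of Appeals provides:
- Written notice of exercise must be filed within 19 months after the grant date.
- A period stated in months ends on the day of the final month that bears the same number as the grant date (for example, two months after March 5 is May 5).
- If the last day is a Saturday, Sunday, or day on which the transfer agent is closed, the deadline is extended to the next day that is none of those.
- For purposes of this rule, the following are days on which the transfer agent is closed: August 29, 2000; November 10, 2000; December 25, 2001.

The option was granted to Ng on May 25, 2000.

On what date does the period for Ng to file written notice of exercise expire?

19 months after May 25, 2000 is December 25, 2001.
December 25, 2001 is a listed holiday. The next qualifying day is December 26, 2001.

December 26, 2001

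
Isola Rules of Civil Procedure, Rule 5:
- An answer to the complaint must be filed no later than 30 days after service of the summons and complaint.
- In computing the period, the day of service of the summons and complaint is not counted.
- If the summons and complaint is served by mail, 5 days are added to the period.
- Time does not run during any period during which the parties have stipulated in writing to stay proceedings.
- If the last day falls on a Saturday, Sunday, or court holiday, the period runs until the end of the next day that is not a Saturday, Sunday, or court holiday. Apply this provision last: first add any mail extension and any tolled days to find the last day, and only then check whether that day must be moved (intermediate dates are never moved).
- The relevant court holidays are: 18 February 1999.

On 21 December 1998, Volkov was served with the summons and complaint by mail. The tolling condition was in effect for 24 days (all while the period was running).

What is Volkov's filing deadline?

30 days after 21 December 1998 is January 20, 1999.
Service was by mail, adding 5 days: January 20, 1999 + 5 days = January 25, 1999.
Tolling adds 24 days: January 25, 1999 + 24 days = February 18, 1999.
February 18, 1999 is a listed holiday. The next qualifying day is February 19, 1999.

February 19, 1999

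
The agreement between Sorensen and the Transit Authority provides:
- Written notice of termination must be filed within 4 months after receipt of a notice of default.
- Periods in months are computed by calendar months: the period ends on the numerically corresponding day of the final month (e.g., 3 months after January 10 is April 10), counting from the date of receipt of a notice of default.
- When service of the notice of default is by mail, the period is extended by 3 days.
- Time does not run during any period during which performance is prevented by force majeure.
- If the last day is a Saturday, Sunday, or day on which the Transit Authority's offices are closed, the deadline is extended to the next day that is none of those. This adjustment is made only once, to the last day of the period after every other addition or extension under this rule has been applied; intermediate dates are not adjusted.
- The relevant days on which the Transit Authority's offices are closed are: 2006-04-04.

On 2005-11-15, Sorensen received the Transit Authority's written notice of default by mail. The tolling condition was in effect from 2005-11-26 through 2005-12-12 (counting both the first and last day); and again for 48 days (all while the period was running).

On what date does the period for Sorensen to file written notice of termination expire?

May 22, 2006

4 months after 2005-11-15 is March 15, 2006.
Service was by mail, adding 3 days: March 15, 2006 + 3 days = March 18, 2006.
From November 26, 2005 through December 12, 2005 inclusive is 17 days; tolling adds 17 days: March 18, 2006 + 17 days = April 4, 2006.
Tolling adds 48 days: April 4, 2006 + 48 days = May 22, 2006.
May 22, 2006 is a Monday and not a day on which the Transit Authority's offices are closed, so no extension applies.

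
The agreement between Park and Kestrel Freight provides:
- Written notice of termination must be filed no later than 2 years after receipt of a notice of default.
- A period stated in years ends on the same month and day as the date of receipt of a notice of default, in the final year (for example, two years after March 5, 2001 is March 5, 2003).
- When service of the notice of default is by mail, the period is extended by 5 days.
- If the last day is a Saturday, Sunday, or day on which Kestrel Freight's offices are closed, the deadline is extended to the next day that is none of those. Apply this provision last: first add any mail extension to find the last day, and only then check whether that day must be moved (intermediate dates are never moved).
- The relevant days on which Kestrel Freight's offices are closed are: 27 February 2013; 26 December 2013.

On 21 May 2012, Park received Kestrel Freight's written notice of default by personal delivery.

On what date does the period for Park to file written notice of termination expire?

2 years after 21 May 2012 is May 21, 2014.
Service was not by mail, so no mail extension applies.
May 21, 2014 is a Wednesday and not a day on which Kestrel Freight's offices are closed, so no extension applies.

May 21, 2014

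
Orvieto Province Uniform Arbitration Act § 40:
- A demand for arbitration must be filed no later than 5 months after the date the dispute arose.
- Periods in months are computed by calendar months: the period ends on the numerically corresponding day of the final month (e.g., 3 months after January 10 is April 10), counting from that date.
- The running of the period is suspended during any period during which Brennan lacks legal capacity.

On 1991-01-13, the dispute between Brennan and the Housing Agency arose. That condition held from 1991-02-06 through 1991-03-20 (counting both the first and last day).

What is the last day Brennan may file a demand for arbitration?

July 26, 1991

5 months after 1991-01-13 is June 13, 1991.
From February 6, 1991 through March 20, 1991 inclusive is 43 days; tolling adds 43 days: June 13, 1991 + 43 days = July 26, 1991.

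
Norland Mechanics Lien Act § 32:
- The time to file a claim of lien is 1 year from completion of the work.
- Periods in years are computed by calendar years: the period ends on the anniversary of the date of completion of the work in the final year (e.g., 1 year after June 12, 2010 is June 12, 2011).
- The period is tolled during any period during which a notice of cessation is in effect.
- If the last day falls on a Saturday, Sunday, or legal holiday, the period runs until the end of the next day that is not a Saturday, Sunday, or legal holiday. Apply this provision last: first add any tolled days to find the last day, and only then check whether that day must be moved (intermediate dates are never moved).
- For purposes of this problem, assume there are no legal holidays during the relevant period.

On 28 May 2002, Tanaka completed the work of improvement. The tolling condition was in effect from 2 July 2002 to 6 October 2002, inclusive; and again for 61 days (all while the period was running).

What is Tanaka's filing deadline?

November 3, 2003

1 year after 28 May 2002 is May 28, 2003.
From July 2, 2002 through October 6, 2002 inclusive is 97 days; tolling adds 97 days: May 28, 2003 + 97 days = September 2, 2003.
Tolling adds 61 days: September 2, 2003 + 61 days = November 2, 2003.
November 2, 2003 is Sunday. The next qualifying day is November 3, 2003.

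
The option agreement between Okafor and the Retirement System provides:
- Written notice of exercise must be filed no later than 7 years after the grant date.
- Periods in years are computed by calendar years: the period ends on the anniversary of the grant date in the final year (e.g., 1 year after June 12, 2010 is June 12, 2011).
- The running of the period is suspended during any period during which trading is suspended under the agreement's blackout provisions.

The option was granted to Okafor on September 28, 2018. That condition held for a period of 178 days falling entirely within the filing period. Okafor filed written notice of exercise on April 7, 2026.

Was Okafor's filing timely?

No

7 years after September 28, 2018 is September 28, 2025.
Tolling adds 178 days: September 28, 2025 + 178 days = March 25, 2026.
The deadline is March 25, 2026; the filing on April 7, 2026 is after that date.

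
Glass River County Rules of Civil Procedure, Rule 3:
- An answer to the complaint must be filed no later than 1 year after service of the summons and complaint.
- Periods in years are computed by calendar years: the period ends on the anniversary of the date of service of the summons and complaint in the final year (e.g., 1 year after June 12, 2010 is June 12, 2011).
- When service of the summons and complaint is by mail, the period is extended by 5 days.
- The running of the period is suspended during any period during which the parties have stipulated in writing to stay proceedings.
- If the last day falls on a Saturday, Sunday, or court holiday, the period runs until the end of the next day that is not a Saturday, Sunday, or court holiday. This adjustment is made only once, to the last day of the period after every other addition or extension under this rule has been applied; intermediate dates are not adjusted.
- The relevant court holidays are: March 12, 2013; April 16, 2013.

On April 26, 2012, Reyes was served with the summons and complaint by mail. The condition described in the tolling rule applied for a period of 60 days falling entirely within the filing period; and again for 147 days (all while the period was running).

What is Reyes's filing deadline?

1 year after April 26, 2012 is April 26, 2013.
Service was by mail, adding 5 days: April 26, 2013 + 5 days = May 1, 2013.
Tolling adds 60 days: May 1, 2013 + 60 days = June 30, 2013.
Tolling adds 147 days: June 30, 2013 + 147 days = November 24, 2013.
November 24, 2013 is Sunday. The next qualifying day is November 25, 2013.

November 25, 2013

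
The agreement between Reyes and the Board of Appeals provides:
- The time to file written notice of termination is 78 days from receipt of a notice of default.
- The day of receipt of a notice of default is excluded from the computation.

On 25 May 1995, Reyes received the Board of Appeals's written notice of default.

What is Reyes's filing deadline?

August 11, 1995

78 days after 25 May 1995 is August 11, 1995.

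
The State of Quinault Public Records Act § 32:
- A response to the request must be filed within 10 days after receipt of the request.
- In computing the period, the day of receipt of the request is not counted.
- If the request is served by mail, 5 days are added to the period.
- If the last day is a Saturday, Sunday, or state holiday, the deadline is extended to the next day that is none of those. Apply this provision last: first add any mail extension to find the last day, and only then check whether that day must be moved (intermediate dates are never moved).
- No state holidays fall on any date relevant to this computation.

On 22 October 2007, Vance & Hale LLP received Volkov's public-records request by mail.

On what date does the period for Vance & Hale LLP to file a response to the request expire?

November 6, 2007

10 days after 22 October 2007 is November 1, 2007.
Service was by mail, adding 5 days: November 1, 2007 + 5 days = November 6, 2007.
November 6, 2007 is a Tuesday and not a state holiday, so no extension applies.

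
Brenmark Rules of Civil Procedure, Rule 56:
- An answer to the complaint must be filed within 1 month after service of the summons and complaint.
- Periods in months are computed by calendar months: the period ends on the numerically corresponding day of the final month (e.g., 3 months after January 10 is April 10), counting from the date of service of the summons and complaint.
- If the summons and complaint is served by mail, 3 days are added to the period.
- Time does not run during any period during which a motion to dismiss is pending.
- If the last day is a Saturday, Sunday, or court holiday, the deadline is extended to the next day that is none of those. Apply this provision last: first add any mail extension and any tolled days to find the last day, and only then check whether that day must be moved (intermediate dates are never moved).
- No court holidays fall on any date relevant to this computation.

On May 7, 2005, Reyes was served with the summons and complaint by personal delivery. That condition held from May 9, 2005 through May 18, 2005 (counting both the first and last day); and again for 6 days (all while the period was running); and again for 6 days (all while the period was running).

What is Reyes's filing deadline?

June 29, 2005

1 month after May 7, 2005 is June 7, 2005.
Service was not by mail, so no mail extension applies.
From May 9, 2005 through May 18, 2005 inclusive is 10 days; tolling adds 10 days: June 7, 2005 + 10 days = June 17, 2005.
Tolling adds 6 days: June 17, 2005 + 6 days = June 23, 2005.
Tolling adds 6 days: June 23, 2005 + 6 days = June 29, 2005.
June 29, 2005 is a Wednesday and not a court holiday, so no extension applies.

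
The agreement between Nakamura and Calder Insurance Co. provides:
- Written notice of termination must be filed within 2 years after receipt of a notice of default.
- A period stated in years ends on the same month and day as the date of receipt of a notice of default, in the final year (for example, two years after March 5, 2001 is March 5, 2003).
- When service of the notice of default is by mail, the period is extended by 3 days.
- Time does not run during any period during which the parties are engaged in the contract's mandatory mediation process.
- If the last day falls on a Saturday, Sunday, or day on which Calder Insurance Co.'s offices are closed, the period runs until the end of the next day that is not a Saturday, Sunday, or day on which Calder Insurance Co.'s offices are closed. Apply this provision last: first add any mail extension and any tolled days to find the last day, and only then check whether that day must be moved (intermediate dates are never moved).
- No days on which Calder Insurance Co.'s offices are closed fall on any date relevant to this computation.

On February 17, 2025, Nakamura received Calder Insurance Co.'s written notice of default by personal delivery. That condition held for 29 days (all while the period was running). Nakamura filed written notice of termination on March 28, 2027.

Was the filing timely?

2 years after February 17, 2025 is February 17, 2027.
Service was not by mail, so no mail extension applies.
Tolling adds 29 days: February 17, 2027 + 29 days = March 18, 2027.
March 18, 2027 is a Thursday and not a day on which Calder Insurance Co.'s offices are closed, so no extension applies.
The deadline is March 18, 2027; the filing on March 28, 2027 is after that date.

No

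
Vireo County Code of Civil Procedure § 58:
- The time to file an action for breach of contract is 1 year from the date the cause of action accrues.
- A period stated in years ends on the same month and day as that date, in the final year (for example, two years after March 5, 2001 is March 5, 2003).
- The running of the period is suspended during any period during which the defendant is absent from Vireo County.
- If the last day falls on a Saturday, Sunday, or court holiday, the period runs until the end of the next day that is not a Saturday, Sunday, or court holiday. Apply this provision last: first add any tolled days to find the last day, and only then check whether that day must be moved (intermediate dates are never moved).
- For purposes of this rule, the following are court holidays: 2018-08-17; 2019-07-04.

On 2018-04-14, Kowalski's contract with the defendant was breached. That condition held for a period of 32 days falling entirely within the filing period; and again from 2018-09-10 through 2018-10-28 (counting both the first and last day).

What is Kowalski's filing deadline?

1 year after 2018-04-14 is April 14, 2019.
Tolling adds 32 days: April 14, 2019 + 32 days = May 16, 2019.
From September 10, 2018 through October 28, 2018 inclusive is 49 days; tolling adds 49 days: May 16, 2019 + 49 days = July 4, 2019.
July 4, 2019 is a listed holiday. The next qualifying day is July 5, 2019.

July 5, 2019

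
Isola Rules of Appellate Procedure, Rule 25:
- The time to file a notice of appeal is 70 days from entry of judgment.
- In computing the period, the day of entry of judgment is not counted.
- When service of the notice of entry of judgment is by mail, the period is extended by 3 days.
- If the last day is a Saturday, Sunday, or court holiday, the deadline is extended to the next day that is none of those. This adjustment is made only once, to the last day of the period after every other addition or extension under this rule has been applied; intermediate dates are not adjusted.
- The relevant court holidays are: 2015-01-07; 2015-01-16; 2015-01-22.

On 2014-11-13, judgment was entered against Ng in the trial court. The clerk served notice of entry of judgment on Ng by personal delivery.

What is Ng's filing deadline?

January 23, 2015

70 days after 2014-11-13 is January 22, 2015.
Service was not by mail, so no mail extension applies.
January 22, 2015 is a listed holiday. The next qualifying day is January 23, 2015.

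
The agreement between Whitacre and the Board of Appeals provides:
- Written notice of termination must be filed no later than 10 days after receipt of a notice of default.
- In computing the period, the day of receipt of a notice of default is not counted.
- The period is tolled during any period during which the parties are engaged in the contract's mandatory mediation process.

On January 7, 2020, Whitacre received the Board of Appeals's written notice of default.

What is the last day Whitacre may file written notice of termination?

January 17, 2020

10 days after January 7, 2020 is January 17, 2020.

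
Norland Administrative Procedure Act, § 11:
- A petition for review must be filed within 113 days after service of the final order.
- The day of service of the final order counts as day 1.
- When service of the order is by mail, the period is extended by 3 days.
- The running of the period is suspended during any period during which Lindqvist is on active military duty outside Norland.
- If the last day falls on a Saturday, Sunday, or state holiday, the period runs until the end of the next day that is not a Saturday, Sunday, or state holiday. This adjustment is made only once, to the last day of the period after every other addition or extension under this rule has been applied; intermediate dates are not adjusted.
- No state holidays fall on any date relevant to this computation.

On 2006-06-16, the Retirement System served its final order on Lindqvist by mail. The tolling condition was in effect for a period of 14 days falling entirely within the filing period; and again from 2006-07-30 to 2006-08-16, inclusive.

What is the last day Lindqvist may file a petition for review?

November 10, 2006

Counting 2006-06-16 as day 1, day 113 is October 6, 2006.
Service was by mail, adding 3 days: October 6, 2006 + 3 days = October 9, 2006.
Tolling adds 14 days: October 9, 2006 + 14 days = October 23, 2006.
From July 30, 2006 through August 16, 2006 inclusive is 18 days; tolling adds 18 days: October 23, 2006 + 18 days = November 10, 2006.
November 10, 2006 is a Friday and not a state holiday, so no extension applies.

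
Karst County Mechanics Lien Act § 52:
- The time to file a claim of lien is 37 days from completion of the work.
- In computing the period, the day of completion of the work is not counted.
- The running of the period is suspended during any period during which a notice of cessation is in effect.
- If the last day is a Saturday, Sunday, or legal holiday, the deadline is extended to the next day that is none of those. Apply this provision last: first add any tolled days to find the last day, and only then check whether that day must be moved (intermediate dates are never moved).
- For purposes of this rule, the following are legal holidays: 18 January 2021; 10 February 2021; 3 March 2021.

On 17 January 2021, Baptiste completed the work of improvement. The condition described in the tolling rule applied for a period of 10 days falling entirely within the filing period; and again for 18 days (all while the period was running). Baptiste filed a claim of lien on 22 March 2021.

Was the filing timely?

37 days after 17 January 2021 is February 23, 2021.
Tolling adds 10 days: February 23, 2021 + 10 days = March 5, 2021.
Tolling adds 18 days: March 5, 2021 + 18 days = March 23, 2021.
March 23, 2021 is a Tuesday and not a legal holiday, so no extension applies.
The deadline is March 23, 2021; the filing on March 22, 2021 is on or before that date.

Yes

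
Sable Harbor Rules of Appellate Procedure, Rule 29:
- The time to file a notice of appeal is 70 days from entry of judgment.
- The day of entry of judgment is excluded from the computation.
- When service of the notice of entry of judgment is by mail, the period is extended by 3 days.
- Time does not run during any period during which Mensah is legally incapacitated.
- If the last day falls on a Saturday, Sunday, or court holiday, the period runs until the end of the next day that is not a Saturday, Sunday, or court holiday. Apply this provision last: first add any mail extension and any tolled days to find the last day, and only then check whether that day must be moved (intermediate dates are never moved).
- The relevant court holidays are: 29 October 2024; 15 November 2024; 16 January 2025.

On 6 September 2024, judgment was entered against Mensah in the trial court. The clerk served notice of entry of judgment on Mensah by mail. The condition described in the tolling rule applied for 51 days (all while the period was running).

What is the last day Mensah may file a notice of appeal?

70 days after 6 September 2024 is November 15, 2024.
Service was by mail, adding 3 days: November 15, 2024 + 3 days = November 18, 2024.
Tolling adds 51 days: November 18, 2024 + 51 days = January 8, 2025.
January 8, 2025 is a Wednesday and not a court holiday, so no extension applies.

January 8, 2025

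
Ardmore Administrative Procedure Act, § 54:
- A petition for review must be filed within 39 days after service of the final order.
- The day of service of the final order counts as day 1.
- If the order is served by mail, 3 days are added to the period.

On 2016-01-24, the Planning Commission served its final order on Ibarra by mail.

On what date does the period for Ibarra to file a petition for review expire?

Counting 2016-01-24 as day 1, day 39 is March 2, 2016.
Service was by mail, adding 3 days: March 2, 2016 + 3 days = March 5, 2016.

March 5, 2016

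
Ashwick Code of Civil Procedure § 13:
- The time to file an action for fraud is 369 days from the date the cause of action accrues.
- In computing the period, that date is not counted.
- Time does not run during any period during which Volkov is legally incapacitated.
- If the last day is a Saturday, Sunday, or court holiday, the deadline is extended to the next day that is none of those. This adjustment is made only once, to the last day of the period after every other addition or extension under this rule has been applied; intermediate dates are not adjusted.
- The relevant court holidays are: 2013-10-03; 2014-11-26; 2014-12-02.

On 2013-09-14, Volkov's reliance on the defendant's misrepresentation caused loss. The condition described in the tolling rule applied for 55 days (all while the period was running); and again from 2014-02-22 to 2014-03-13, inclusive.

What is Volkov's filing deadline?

369 days after 2013-09-14 is September 18, 2014.
Tolling adds 55 days: September 18, 2014 + 55 days = November 12, 2014.
From February 22, 2014 through March 13, 2014 inclusive is 20 days; tolling adds 20 days: November 12, 2014 + 20 days = December 2, 2014.
December 2, 2014 is a listed holiday. The next qualifying day is December 3, 2014.

December 3, 2014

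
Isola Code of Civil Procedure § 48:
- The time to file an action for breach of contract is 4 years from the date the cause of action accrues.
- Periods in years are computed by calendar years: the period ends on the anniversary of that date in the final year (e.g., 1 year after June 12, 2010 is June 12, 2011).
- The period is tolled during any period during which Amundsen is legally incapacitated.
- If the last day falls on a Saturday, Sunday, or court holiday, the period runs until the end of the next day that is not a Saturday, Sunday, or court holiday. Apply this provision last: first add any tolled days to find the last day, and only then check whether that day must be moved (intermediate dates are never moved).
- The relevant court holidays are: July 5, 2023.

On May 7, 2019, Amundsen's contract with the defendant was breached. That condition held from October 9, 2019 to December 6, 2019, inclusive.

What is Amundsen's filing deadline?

4 years after May 7, 2019 is May 7, 2023.
From October 9, 2019 through December 6, 2019 inclusive is 59 days; tolling adds 59 days: May 7, 2023 + 59 days = July 5, 2023.
July 5, 2023 is a listed holiday. The next qualifying day is July 6, 2023.

July 6, 2023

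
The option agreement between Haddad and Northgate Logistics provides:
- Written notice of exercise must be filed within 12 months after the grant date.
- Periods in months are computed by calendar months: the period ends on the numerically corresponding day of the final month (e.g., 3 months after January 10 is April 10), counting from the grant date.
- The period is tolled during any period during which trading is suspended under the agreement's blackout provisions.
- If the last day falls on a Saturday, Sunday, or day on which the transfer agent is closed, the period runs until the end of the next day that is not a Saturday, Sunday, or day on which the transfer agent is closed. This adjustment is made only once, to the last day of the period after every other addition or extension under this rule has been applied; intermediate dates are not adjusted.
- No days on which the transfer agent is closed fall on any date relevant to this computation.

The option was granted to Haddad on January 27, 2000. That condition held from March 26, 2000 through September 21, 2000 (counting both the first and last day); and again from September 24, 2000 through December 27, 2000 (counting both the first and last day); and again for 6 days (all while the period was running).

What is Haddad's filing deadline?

November 5, 2001

12 months after January 27, 2000 is January 27, 2001.
From March 26, 2000 through September 21, 2000 inclusive is 180 days; tolling adds 180 days: January 27, 2001 + 180 days = July 26, 2001.
From September 24, 2000 through December 27, 2000 inclusive is 95 days; tolling adds 95 days: July 26, 2001 + 95 days = October 29, 2001.
Tolling adds 6 days: October 29, 2001 + 6 days = November 4, 2001.
November 4, 2001 is Sunday. The next qualifying day is November 5, 2001.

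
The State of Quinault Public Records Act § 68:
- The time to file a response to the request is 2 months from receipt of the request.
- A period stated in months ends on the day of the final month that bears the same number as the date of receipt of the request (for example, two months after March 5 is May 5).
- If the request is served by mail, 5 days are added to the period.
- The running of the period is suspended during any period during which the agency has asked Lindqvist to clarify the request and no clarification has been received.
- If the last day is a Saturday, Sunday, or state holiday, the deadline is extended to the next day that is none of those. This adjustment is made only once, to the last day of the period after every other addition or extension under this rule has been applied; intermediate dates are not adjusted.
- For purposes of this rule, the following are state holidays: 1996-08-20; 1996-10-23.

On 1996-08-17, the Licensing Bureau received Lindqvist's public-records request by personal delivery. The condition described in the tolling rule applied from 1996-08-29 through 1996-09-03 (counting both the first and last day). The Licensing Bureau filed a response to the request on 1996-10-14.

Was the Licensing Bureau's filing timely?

2 months after 1996-08-17 is October 17, 1996.
Service was not by mail, so no mail extension applies.
From August 29, 1996 through September 3, 1996 inclusive is 6 days; tolling adds 6 days: October 17, 1996 + 6 days = October 23, 1996.
October 23, 1996 is a listed holiday. The next qualifying day is October 24, 1996.
The deadline is October 24, 1996; the filing on October 14, 1996 is on or before that date.

Yes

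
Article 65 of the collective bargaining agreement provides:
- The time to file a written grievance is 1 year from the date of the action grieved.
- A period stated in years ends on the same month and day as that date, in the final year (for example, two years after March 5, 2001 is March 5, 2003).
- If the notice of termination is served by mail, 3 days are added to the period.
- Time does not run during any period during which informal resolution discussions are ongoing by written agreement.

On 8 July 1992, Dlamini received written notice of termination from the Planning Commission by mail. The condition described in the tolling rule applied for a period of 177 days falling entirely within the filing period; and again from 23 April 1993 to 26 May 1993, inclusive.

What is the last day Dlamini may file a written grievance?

February 7, 1994

1 year after 8 July 1992 is July 8, 1993.
Service was by mail, adding 3 days: July 8, 1993 + 3 days = July 11, 1993.
Tolling adds 177 days: July 11, 1993 + 177 days = January 4, 1994.
From April 23, 1993 through May 26, 1993 inclusive is 34 days; tolling adds 34 days: January 4, 1994 + 34 days = February 7, 1994.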